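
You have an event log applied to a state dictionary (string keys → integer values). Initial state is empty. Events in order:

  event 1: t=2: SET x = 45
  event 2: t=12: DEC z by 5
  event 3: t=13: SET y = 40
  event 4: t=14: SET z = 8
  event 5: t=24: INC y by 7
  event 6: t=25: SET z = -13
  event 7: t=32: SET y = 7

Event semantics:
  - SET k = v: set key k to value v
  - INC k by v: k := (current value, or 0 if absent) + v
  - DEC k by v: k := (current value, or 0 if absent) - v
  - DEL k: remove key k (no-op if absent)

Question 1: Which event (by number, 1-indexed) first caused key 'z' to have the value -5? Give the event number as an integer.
Answer: 2

Derivation:
Looking for first event where z becomes -5:
  event 2: z (absent) -> -5  <-- first match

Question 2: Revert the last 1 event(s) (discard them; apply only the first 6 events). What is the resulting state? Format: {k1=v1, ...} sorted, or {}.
Keep first 6 events (discard last 1):
  after event 1 (t=2: SET x = 45): {x=45}
  after event 2 (t=12: DEC z by 5): {x=45, z=-5}
  after event 3 (t=13: SET y = 40): {x=45, y=40, z=-5}
  after event 4 (t=14: SET z = 8): {x=45, y=40, z=8}
  after event 5 (t=24: INC y by 7): {x=45, y=47, z=8}
  after event 6 (t=25: SET z = -13): {x=45, y=47, z=-13}

Answer: {x=45, y=47, z=-13}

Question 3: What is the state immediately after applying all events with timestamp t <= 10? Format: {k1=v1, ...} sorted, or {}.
Answer: {x=45}

Derivation:
Apply events with t <= 10 (1 events):
  after event 1 (t=2: SET x = 45): {x=45}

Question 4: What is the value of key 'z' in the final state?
Track key 'z' through all 7 events:
  event 1 (t=2: SET x = 45): z unchanged
  event 2 (t=12: DEC z by 5): z (absent) -> -5
  event 3 (t=13: SET y = 40): z unchanged
  event 4 (t=14: SET z = 8): z -5 -> 8
  event 5 (t=24: INC y by 7): z unchanged
  event 6 (t=25: SET z = -13): z 8 -> -13
  event 7 (t=32: SET y = 7): z unchanged
Final: z = -13

Answer: -13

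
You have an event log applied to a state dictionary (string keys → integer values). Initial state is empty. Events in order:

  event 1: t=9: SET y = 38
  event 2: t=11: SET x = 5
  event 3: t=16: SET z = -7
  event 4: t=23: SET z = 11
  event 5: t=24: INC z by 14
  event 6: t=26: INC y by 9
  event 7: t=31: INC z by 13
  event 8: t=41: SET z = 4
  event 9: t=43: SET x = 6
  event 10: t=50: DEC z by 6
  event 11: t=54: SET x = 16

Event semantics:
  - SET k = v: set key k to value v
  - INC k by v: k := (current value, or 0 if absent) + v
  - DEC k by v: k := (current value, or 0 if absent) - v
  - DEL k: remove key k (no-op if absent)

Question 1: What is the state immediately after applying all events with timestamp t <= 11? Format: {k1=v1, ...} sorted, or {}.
Answer: {x=5, y=38}

Derivation:
Apply events with t <= 11 (2 events):
  after event 1 (t=9: SET y = 38): {y=38}
  after event 2 (t=11: SET x = 5): {x=5, y=38}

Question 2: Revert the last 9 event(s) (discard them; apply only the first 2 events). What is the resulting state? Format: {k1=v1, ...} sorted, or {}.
Keep first 2 events (discard last 9):
  after event 1 (t=9: SET y = 38): {y=38}
  after event 2 (t=11: SET x = 5): {x=5, y=38}

Answer: {x=5, y=38}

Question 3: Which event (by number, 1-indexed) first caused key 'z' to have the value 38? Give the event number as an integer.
Looking for first event where z becomes 38:
  event 3: z = -7
  event 4: z = 11
  event 5: z = 25
  event 6: z = 25
  event 7: z 25 -> 38  <-- first match

Answer: 7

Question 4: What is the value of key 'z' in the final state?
Track key 'z' through all 11 events:
  event 1 (t=9: SET y = 38): z unchanged
  event 2 (t=11: SET x = 5): z unchanged
  event 3 (t=16: SET z = -7): z (absent) -> -7
  event 4 (t=23: SET z = 11): z -7 -> 11
  event 5 (t=24: INC z by 14): z 11 -> 25
  event 6 (t=26: INC y by 9): z unchanged
  event 7 (t=31: INC z by 13): z 25 -> 38
  event 8 (t=41: SET z = 4): z 38 -> 4
  event 9 (t=43: SET x = 6): z unchanged
  event 10 (t=50: DEC z by 6): z 4 -> -2
  event 11 (t=54: SET x = 16): z unchanged
Final: z = -2

Answer: -2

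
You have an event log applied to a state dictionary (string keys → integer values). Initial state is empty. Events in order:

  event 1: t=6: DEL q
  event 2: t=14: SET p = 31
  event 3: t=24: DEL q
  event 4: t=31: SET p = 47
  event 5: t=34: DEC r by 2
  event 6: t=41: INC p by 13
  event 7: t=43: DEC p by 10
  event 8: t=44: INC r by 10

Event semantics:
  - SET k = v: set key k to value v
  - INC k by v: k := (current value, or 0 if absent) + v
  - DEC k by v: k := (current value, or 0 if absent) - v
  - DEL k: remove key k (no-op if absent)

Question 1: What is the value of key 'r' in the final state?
Track key 'r' through all 8 events:
  event 1 (t=6: DEL q): r unchanged
  event 2 (t=14: SET p = 31): r unchanged
  event 3 (t=24: DEL q): r unchanged
  event 4 (t=31: SET p = 47): r unchanged
  event 5 (t=34: DEC r by 2): r (absent) -> -2
  event 6 (t=41: INC p by 13): r unchanged
  event 7 (t=43: DEC p by 10): r unchanged
  event 8 (t=44: INC r by 10): r -2 -> 8
Final: r = 8

Answer: 8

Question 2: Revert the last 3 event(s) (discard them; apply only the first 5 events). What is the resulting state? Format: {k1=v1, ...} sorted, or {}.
Keep first 5 events (discard last 3):
  after event 1 (t=6: DEL q): {}
  after event 2 (t=14: SET p = 31): {p=31}
  after event 3 (t=24: DEL q): {p=31}
  after event 4 (t=31: SET p = 47): {p=47}
  after event 5 (t=34: DEC r by 2): {p=47, r=-2}

Answer: {p=47, r=-2}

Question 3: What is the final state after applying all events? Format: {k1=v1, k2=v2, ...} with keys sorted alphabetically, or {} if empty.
Answer: {p=50, r=8}

Derivation:
  after event 1 (t=6: DEL q): {}
  after event 2 (t=14: SET p = 31): {p=31}
  after event 3 (t=24: DEL q): {p=31}
  after event 4 (t=31: SET p = 47): {p=47}
  after event 5 (t=34: DEC r by 2): {p=47, r=-2}
  after event 6 (t=41: INC p by 13): {p=60, r=-2}
  after event 7 (t=43: DEC p by 10): {p=50, r=-2}
  after event 8 (t=44: INC r by 10): {p=50, r=8}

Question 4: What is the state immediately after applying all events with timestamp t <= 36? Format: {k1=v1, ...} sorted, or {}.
Apply events with t <= 36 (5 events):
  after event 1 (t=6: DEL q): {}
  after event 2 (t=14: SET p = 31): {p=31}
  after event 3 (t=24: DEL q): {p=31}
  after event 4 (t=31: SET p = 47): {p=47}
  after event 5 (t=34: DEC r by 2): {p=47, r=-2}

Answer: {p=47, r=-2}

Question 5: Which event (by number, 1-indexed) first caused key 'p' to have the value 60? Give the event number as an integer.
Answer: 6

Derivation:
Looking for first event where p becomes 60:
  event 2: p = 31
  event 3: p = 31
  event 4: p = 47
  event 5: p = 47
  event 6: p 47 -> 60  <-- first match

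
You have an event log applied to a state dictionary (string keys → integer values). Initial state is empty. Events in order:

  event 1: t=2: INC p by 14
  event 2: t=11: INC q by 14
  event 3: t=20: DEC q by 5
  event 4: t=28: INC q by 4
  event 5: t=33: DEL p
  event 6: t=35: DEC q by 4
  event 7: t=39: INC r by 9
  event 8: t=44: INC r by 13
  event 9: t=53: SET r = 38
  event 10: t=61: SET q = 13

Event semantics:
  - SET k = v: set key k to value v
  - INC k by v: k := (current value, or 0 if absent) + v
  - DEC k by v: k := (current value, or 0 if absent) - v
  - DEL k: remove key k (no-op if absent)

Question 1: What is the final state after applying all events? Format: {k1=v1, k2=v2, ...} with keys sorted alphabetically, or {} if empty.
Answer: {q=13, r=38}

Derivation:
  after event 1 (t=2: INC p by 14): {p=14}
  after event 2 (t=11: INC q by 14): {p=14, q=14}
  after event 3 (t=20: DEC q by 5): {p=14, q=9}
  after event 4 (t=28: INC q by 4): {p=14, q=13}
  after event 5 (t=33: DEL p): {q=13}
  after event 6 (t=35: DEC q by 4): {q=9}
  after event 7 (t=39: INC r by 9): {q=9, r=9}
  after event 8 (t=44: INC r by 13): {q=9, r=22}
  after event 9 (t=53: SET r = 38): {q=9, r=38}
  after event 10 (t=61: SET q = 13): {q=13, r=38}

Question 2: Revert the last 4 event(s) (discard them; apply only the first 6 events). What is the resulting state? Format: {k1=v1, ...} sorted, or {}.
Answer: {q=9}

Derivation:
Keep first 6 events (discard last 4):
  after event 1 (t=2: INC p by 14): {p=14}
  after event 2 (t=11: INC q by 14): {p=14, q=14}
  after event 3 (t=20: DEC q by 5): {p=14, q=9}
  after event 4 (t=28: INC q by 4): {p=14, q=13}
  after event 5 (t=33: DEL p): {q=13}
  after event 6 (t=35: DEC q by 4): {q=9}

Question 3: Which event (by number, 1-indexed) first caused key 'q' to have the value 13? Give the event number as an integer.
Looking for first event where q becomes 13:
  event 2: q = 14
  event 3: q = 9
  event 4: q 9 -> 13  <-- first match

Answer: 4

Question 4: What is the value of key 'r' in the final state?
Track key 'r' through all 10 events:
  event 1 (t=2: INC p by 14): r unchanged
  event 2 (t=11: INC q by 14): r unchanged
  event 3 (t=20: DEC q by 5): r unchanged
  event 4 (t=28: INC q by 4): r unchanged
  event 5 (t=33: DEL p): r unchanged
  event 6 (t=35: DEC q by 4): r unchanged
  event 7 (t=39: INC r by 9): r (absent) -> 9
  event 8 (t=44: INC r by 13): r 9 -> 22
  event 9 (t=53: SET r = 38): r 22 -> 38
  event 10 (t=61: SET q = 13): r unchanged
Final: r = 38

Answer: 38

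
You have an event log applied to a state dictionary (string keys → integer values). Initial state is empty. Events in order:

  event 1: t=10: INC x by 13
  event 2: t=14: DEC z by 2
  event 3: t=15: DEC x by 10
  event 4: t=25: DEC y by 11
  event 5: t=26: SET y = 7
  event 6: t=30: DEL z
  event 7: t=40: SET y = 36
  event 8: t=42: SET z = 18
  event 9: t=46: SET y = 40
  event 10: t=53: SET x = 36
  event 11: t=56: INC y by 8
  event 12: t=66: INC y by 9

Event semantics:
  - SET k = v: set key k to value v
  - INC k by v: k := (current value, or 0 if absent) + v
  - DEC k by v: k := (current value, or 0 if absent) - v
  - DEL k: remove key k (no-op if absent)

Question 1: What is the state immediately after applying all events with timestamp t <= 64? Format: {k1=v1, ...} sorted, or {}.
Answer: {x=36, y=48, z=18}

Derivation:
Apply events with t <= 64 (11 events):
  after event 1 (t=10: INC x by 13): {x=13}
  after event 2 (t=14: DEC z by 2): {x=13, z=-2}
  after event 3 (t=15: DEC x by 10): {x=3, z=-2}
  after event 4 (t=25: DEC y by 11): {x=3, y=-11, z=-2}
  after event 5 (t=26: SET y = 7): {x=3, y=7, z=-2}
  after event 6 (t=30: DEL z): {x=3, y=7}
  after event 7 (t=40: SET y = 36): {x=3, y=36}
  after event 8 (t=42: SET z = 18): {x=3, y=36, z=18}
  after event 9 (t=46: SET y = 40): {x=3, y=40, z=18}
  after event 10 (t=53: SET x = 36): {x=36, y=40, z=18}
  after event 11 (t=56: INC y by 8): {x=36, y=48, z=18}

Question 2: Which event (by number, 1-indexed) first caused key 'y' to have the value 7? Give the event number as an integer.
Looking for first event where y becomes 7:
  event 4: y = -11
  event 5: y -11 -> 7  <-- first match

Answer: 5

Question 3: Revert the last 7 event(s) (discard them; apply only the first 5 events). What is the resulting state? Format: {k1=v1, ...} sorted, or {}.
Keep first 5 events (discard last 7):
  after event 1 (t=10: INC x by 13): {x=13}
  after event 2 (t=14: DEC z by 2): {x=13, z=-2}
  after event 3 (t=15: DEC x by 10): {x=3, z=-2}
  after event 4 (t=25: DEC y by 11): {x=3, y=-11, z=-2}
  after event 5 (t=26: SET y = 7): {x=3, y=7, z=-2}

Answer: {x=3, y=7, z=-2}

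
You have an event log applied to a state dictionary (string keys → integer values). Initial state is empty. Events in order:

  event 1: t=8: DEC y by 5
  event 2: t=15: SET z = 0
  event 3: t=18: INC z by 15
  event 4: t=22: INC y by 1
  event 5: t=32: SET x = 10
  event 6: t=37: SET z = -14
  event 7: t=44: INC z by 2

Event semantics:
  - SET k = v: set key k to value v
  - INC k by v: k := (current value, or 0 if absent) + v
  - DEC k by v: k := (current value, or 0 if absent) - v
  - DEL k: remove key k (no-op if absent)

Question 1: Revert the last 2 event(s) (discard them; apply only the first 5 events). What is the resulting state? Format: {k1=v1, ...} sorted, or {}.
Keep first 5 events (discard last 2):
  after event 1 (t=8: DEC y by 5): {y=-5}
  after event 2 (t=15: SET z = 0): {y=-5, z=0}
  after event 3 (t=18: INC z by 15): {y=-5, z=15}
  after event 4 (t=22: INC y by 1): {y=-4, z=15}
  after event 5 (t=32: SET x = 10): {x=10, y=-4, z=15}

Answer: {x=10, y=-4, z=15}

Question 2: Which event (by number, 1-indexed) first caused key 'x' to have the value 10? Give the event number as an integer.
Looking for first event where x becomes 10:
  event 5: x (absent) -> 10  <-- first match

Answer: 5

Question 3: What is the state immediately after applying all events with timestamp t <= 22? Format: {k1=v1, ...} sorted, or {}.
Answer: {y=-4, z=15}

Derivation:
Apply events with t <= 22 (4 events):
  after event 1 (t=8: DEC y by 5): {y=-5}
  after event 2 (t=15: SET z = 0): {y=-5, z=0}
  after event 3 (t=18: INC z by 15): {y=-5, z=15}
  after event 4 (t=22: INC y by 1): {y=-4, z=15}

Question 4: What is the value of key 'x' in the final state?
Answer: 10

Derivation:
Track key 'x' through all 7 events:
  event 1 (t=8: DEC y by 5): x unchanged
  event 2 (t=15: SET z = 0): x unchanged
  event 3 (t=18: INC z by 15): x unchanged
  event 4 (t=22: INC y by 1): x unchanged
  event 5 (t=32: SET x = 10): x (absent) -> 10
  event 6 (t=37: SET z = -14): x unchanged
  event 7 (t=44: INC z by 2): x unchanged
Final: x = 10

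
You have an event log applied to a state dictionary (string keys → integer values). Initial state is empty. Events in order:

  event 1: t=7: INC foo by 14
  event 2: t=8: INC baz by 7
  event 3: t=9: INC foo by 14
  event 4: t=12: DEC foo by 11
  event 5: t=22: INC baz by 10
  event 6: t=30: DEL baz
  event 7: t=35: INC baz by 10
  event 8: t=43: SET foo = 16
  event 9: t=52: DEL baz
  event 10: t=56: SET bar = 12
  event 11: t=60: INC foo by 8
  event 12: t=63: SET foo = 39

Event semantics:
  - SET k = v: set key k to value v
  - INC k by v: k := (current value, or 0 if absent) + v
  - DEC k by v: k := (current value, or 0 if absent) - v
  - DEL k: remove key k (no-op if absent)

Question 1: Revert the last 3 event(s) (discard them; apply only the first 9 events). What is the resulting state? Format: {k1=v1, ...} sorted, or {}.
Answer: {foo=16}

Derivation:
Keep first 9 events (discard last 3):
  after event 1 (t=7: INC foo by 14): {foo=14}
  after event 2 (t=8: INC baz by 7): {baz=7, foo=14}
  after event 3 (t=9: INC foo by 14): {baz=7, foo=28}
  after event 4 (t=12: DEC foo by 11): {baz=7, foo=17}
  after event 5 (t=22: INC baz by 10): {baz=17, foo=17}
  after event 6 (t=30: DEL baz): {foo=17}
  after event 7 (t=35: INC baz by 10): {baz=10, foo=17}
  after event 8 (t=43: SET foo = 16): {baz=10, foo=16}
  after event 9 (t=52: DEL baz): {foo=16}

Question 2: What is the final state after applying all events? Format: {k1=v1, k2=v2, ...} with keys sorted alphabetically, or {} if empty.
  after event 1 (t=7: INC foo by 14): {foo=14}
  after event 2 (t=8: INC baz by 7): {baz=7, foo=14}
  after event 3 (t=9: INC foo by 14): {baz=7, foo=28}
  after event 4 (t=12: DEC foo by 11): {baz=7, foo=17}
  after event 5 (t=22: INC baz by 10): {baz=17, foo=17}
  after event 6 (t=30: DEL baz): {foo=17}
  after event 7 (t=35: INC baz by 10): {baz=10, foo=17}
  after event 8 (t=43: SET foo = 16): {baz=10, foo=16}
  after event 9 (t=52: DEL baz): {foo=16}
  after event 10 (t=56: SET bar = 12): {bar=12, foo=16}
  after event 11 (t=60: INC foo by 8): {bar=12, foo=24}
  after event 12 (t=63: SET foo = 39): {bar=12, foo=39}

Answer: {bar=12, foo=39}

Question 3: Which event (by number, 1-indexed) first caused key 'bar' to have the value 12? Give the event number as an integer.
Looking for first event where bar becomes 12:
  event 10: bar (absent) -> 12  <-- first match

Answer: 10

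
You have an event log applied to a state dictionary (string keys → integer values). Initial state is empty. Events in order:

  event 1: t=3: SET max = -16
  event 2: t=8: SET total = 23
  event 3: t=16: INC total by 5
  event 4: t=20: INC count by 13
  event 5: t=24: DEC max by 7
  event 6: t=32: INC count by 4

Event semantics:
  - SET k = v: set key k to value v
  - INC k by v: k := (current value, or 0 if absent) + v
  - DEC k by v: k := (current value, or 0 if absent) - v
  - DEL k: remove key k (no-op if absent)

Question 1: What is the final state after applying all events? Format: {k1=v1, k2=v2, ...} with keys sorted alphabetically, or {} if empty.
  after event 1 (t=3: SET max = -16): {max=-16}
  after event 2 (t=8: SET total = 23): {max=-16, total=23}
  after event 3 (t=16: INC total by 5): {max=-16, total=28}
  after event 4 (t=20: INC count by 13): {count=13, max=-16, total=28}
  after event 5 (t=24: DEC max by 7): {count=13, max=-23, total=28}
  after event 6 (t=32: INC count by 4): {count=17, max=-23, total=28}

Answer: {count=17, max=-23, total=28}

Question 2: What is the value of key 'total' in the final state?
Answer: 28

Derivation:
Track key 'total' through all 6 events:
  event 1 (t=3: SET max = -16): total unchanged
  event 2 (t=8: SET total = 23): total (absent) -> 23
  event 3 (t=16: INC total by 5): total 23 -> 28
  event 4 (t=20: INC count by 13): total unchanged
  event 5 (t=24: DEC max by 7): total unchanged
  event 6 (t=32: INC count by 4): total unchanged
Final: total = 28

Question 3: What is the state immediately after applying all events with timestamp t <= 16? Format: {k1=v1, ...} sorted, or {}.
Apply events with t <= 16 (3 events):
  after event 1 (t=3: SET max = -16): {max=-16}
  after event 2 (t=8: SET total = 23): {max=-16, total=23}
  after event 3 (t=16: INC total by 5): {max=-16, total=28}

Answer: {max=-16, total=28}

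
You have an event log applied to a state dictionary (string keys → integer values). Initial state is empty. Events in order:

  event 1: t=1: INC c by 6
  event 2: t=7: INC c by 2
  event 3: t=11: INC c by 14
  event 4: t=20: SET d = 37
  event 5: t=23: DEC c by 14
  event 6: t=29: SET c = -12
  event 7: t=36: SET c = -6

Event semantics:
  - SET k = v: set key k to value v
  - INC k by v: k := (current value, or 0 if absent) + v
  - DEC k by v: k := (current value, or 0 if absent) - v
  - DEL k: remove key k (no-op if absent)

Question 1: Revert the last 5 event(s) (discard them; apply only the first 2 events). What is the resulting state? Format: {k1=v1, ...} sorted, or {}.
Keep first 2 events (discard last 5):
  after event 1 (t=1: INC c by 6): {c=6}
  after event 2 (t=7: INC c by 2): {c=8}

Answer: {c=8}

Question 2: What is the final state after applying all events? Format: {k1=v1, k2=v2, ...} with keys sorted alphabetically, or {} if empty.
  after event 1 (t=1: INC c by 6): {c=6}
  after event 2 (t=7: INC c by 2): {c=8}
  after event 3 (t=11: INC c by 14): {c=22}
  after event 4 (t=20: SET d = 37): {c=22, d=37}
  after event 5 (t=23: DEC c by 14): {c=8, d=37}
  after event 6 (t=29: SET c = -12): {c=-12, d=37}
  after event 7 (t=36: SET c = -6): {c=-6, d=37}

Answer: {c=-6, d=37}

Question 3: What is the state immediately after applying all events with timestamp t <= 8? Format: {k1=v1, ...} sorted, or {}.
Answer: {c=8}

Derivation:
Apply events with t <= 8 (2 events):
  after event 1 (t=1: INC c by 6): {c=6}
  after event 2 (t=7: INC c by 2): {c=8}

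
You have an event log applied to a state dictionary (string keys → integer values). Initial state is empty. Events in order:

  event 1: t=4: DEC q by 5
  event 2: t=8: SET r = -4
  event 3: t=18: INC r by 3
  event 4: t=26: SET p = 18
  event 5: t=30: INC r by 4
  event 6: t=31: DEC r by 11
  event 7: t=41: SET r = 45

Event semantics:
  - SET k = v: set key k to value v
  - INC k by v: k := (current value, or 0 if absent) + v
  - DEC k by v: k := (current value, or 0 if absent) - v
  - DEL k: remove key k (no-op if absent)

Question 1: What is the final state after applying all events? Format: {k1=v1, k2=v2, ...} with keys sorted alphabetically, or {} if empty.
Answer: {p=18, q=-5, r=45}

Derivation:
  after event 1 (t=4: DEC q by 5): {q=-5}
  after event 2 (t=8: SET r = -4): {q=-5, r=-4}
  after event 3 (t=18: INC r by 3): {q=-5, r=-1}
  after event 4 (t=26: SET p = 18): {p=18, q=-5, r=-1}
  after event 5 (t=30: INC r by 4): {p=18, q=-5, r=3}
  after event 6 (t=31: DEC r by 11): {p=18, q=-5, r=-8}
  after event 7 (t=41: SET r = 45): {p=18, q=-5, r=45}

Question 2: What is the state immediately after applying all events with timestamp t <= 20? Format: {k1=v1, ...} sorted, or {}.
Answer: {q=-5, r=-1}

Derivation:
Apply events with t <= 20 (3 events):
  after event 1 (t=4: DEC q by 5): {q=-5}
  after event 2 (t=8: SET r = -4): {q=-5, r=-4}
  after event 3 (t=18: INC r by 3): {q=-5, r=-1}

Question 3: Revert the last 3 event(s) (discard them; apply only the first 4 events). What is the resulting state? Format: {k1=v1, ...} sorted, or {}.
Answer: {p=18, q=-5, r=-1}

Derivation:
Keep first 4 events (discard last 3):
  after event 1 (t=4: DEC q by 5): {q=-5}
  after event 2 (t=8: SET r = -4): {q=-5, r=-4}
  after event 3 (t=18: INC r by 3): {q=-5, r=-1}
  after event 4 (t=26: SET p = 18): {p=18, q=-5, r=-1}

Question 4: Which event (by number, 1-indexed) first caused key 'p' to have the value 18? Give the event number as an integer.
Looking for first event where p becomes 18:
  event 4: p (absent) -> 18  <-- first match

Answer: 4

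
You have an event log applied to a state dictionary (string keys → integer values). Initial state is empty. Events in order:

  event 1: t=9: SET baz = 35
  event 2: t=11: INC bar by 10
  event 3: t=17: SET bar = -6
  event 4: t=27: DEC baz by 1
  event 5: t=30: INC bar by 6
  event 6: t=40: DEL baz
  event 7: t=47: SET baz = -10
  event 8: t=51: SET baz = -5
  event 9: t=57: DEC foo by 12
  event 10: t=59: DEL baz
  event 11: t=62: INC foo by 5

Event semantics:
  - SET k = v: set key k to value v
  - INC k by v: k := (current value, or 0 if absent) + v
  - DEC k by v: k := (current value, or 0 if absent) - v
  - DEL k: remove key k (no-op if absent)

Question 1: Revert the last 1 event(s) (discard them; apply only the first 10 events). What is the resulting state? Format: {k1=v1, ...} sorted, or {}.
Keep first 10 events (discard last 1):
  after event 1 (t=9: SET baz = 35): {baz=35}
  after event 2 (t=11: INC bar by 10): {bar=10, baz=35}
  after event 3 (t=17: SET bar = -6): {bar=-6, baz=35}
  after event 4 (t=27: DEC baz by 1): {bar=-6, baz=34}
  after event 5 (t=30: INC bar by 6): {bar=0, baz=34}
  after event 6 (t=40: DEL baz): {bar=0}
  after event 7 (t=47: SET baz = -10): {bar=0, baz=-10}
  after event 8 (t=51: SET baz = -5): {bar=0, baz=-5}
  after event 9 (t=57: DEC foo by 12): {bar=0, baz=-5, foo=-12}
  after event 10 (t=59: DEL baz): {bar=0, foo=-12}

Answer: {bar=0, foo=-12}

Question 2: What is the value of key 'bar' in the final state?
Answer: 0

Derivation:
Track key 'bar' through all 11 events:
  event 1 (t=9: SET baz = 35): bar unchanged
  event 2 (t=11: INC bar by 10): bar (absent) -> 10
  event 3 (t=17: SET bar = -6): bar 10 -> -6
  event 4 (t=27: DEC baz by 1): bar unchanged
  event 5 (t=30: INC bar by 6): bar -6 -> 0
  event 6 (t=40: DEL baz): bar unchanged
  event 7 (t=47: SET baz = -10): bar unchanged
  event 8 (t=51: SET baz = -5): bar unchanged
  event 9 (t=57: DEC foo by 12): bar unchanged
  event 10 (t=59: DEL baz): bar unchanged
  event 11 (t=62: INC foo by 5): bar unchanged
Final: bar = 0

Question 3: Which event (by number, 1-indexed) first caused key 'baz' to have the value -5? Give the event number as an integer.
Looking for first event where baz becomes -5:
  event 1: baz = 35
  event 2: baz = 35
  event 3: baz = 35
  event 4: baz = 34
  event 5: baz = 34
  event 6: baz = (absent)
  event 7: baz = -10
  event 8: baz -10 -> -5  <-- first match

Answer: 8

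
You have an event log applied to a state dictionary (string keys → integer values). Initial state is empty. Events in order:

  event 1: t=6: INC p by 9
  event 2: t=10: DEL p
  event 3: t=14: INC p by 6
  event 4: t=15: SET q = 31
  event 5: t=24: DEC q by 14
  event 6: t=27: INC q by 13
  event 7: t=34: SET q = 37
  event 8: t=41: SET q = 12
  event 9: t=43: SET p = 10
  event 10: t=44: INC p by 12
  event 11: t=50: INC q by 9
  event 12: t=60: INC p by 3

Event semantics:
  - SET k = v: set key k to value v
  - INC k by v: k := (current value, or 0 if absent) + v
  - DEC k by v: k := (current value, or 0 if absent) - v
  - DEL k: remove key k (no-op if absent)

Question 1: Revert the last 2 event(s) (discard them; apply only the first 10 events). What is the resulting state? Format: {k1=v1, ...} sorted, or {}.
Answer: {p=22, q=12}

Derivation:
Keep first 10 events (discard last 2):
  after event 1 (t=6: INC p by 9): {p=9}
  after event 2 (t=10: DEL p): {}
  after event 3 (t=14: INC p by 6): {p=6}
  after event 4 (t=15: SET q = 31): {p=6, q=31}
  after event 5 (t=24: DEC q by 14): {p=6, q=17}
  after event 6 (t=27: INC q by 13): {p=6, q=30}
  after event 7 (t=34: SET q = 37): {p=6, q=37}
  after event 8 (t=41: SET q = 12): {p=6, q=12}
  after event 9 (t=43: SET p = 10): {p=10, q=12}
  after event 10 (t=44: INC p by 12): {p=22, q=12}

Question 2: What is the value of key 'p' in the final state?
Answer: 25

Derivation:
Track key 'p' through all 12 events:
  event 1 (t=6: INC p by 9): p (absent) -> 9
  event 2 (t=10: DEL p): p 9 -> (absent)
  event 3 (t=14: INC p by 6): p (absent) -> 6
  event 4 (t=15: SET q = 31): p unchanged
  event 5 (t=24: DEC q by 14): p unchanged
  event 6 (t=27: INC q by 13): p unchanged
  event 7 (t=34: SET q = 37): p unchanged
  event 8 (t=41: SET q = 12): p unchanged
  event 9 (t=43: SET p = 10): p 6 -> 10
  event 10 (t=44: INC p by 12): p 10 -> 22
  event 11 (t=50: INC q by 9): p unchanged
  event 12 (t=60: INC p by 3): p 22 -> 25
Final: p = 25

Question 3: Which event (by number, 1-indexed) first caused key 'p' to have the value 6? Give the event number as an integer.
Answer: 3

Derivation:
Looking for first event where p becomes 6:
  event 1: p = 9
  event 2: p = (absent)
  event 3: p (absent) -> 6  <-- first match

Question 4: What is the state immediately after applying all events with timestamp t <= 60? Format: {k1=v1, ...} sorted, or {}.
Apply events with t <= 60 (12 events):
  after event 1 (t=6: INC p by 9): {p=9}
  after event 2 (t=10: DEL p): {}
  after event 3 (t=14: INC p by 6): {p=6}
  after event 4 (t=15: SET q = 31): {p=6, q=31}
  after event 5 (t=24: DEC q by 14): {p=6, q=17}
  after event 6 (t=27: INC q by 13): {p=6, q=30}
  after event 7 (t=34: SET q = 37): {p=6, q=37}
  after event 8 (t=41: SET q = 12): {p=6, q=12}
  after event 9 (t=43: SET p = 10): {p=10, q=12}
  after event 10 (t=44: INC p by 12): {p=22, q=12}
  after event 11 (t=50: INC q by 9): {p=22, q=21}
  after event 12 (t=60: INC p by 3): {p=25, q=21}

Answer: {p=25, q=21}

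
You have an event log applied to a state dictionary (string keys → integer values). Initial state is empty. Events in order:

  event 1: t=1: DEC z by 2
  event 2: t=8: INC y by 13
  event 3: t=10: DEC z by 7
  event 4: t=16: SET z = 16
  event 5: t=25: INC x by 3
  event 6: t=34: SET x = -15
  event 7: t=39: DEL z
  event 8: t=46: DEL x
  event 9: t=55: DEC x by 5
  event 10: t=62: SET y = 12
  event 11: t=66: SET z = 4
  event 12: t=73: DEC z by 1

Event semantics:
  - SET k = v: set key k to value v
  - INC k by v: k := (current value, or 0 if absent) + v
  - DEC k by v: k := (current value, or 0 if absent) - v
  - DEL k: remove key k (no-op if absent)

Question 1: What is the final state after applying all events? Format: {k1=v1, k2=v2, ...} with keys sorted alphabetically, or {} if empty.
Answer: {x=-5, y=12, z=3}

Derivation:
  after event 1 (t=1: DEC z by 2): {z=-2}
  after event 2 (t=8: INC y by 13): {y=13, z=-2}
  after event 3 (t=10: DEC z by 7): {y=13, z=-9}
  after event 4 (t=16: SET z = 16): {y=13, z=16}
  after event 5 (t=25: INC x by 3): {x=3, y=13, z=16}
  after event 6 (t=34: SET x = -15): {x=-15, y=13, z=16}
  after event 7 (t=39: DEL z): {x=-15, y=13}
  after event 8 (t=46: DEL x): {y=13}
  after event 9 (t=55: DEC x by 5): {x=-5, y=13}
  after event 10 (t=62: SET y = 12): {x=-5, y=12}
  after event 11 (t=66: SET z = 4): {x=-5, y=12, z=4}
  after event 12 (t=73: DEC z by 1): {x=-5, y=12, z=3}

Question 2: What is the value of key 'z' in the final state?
Answer: 3

Derivation:
Track key 'z' through all 12 events:
  event 1 (t=1: DEC z by 2): z (absent) -> -2
  event 2 (t=8: INC y by 13): z unchanged
  event 3 (t=10: DEC z by 7): z -2 -> -9
  event 4 (t=16: SET z = 16): z -9 -> 16
  event 5 (t=25: INC x by 3): z unchanged
  event 6 (t=34: SET x = -15): z unchanged
  event 7 (t=39: DEL z): z 16 -> (absent)
  event 8 (t=46: DEL x): z unchanged
  event 9 (t=55: DEC x by 5): z unchanged
  event 10 (t=62: SET y = 12): z unchanged
  event 11 (t=66: SET z = 4): z (absent) -> 4
  event 12 (t=73: DEC z by 1): z 4 -> 3
Final: z = 3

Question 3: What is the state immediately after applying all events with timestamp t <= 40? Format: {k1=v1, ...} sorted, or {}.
Answer: {x=-15, y=13}

Derivation:
Apply events with t <= 40 (7 events):
  after event 1 (t=1: DEC z by 2): {z=-2}
  after event 2 (t=8: INC y by 13): {y=13, z=-2}
  after event 3 (t=10: DEC z by 7): {y=13, z=-9}
  after event 4 (t=16: SET z = 16): {y=13, z=16}
  after event 5 (t=25: INC x by 3): {x=3, y=13, z=16}
  after event 6 (t=34: SET x = -15): {x=-15, y=13, z=16}
  after event 7 (t=39: DEL z): {x=-15, y=13}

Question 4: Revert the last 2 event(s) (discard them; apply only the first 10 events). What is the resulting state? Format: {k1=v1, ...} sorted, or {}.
Keep first 10 events (discard last 2):
  after event 1 (t=1: DEC z by 2): {z=-2}
  after event 2 (t=8: INC y by 13): {y=13, z=-2}
  after event 3 (t=10: DEC z by 7): {y=13, z=-9}
  after event 4 (t=16: SET z = 16): {y=13, z=16}
  after event 5 (t=25: INC x by 3): {x=3, y=13, z=16}
  after event 6 (t=34: SET x = -15): {x=-15, y=13, z=16}
  after event 7 (t=39: DEL z): {x=-15, y=13}
  after event 8 (t=46: DEL x): {y=13}
  after event 9 (t=55: DEC x by 5): {x=-5, y=13}
  after event 10 (t=62: SET y = 12): {x=-5, y=12}

Answer: {x=-5, y=12}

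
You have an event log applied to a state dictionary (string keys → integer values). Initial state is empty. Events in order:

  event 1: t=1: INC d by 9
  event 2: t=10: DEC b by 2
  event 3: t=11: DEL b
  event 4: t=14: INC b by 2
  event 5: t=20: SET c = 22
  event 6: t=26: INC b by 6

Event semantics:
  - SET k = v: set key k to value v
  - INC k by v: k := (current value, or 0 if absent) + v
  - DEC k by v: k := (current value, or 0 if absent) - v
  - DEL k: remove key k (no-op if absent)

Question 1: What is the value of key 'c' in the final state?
Answer: 22

Derivation:
Track key 'c' through all 6 events:
  event 1 (t=1: INC d by 9): c unchanged
  event 2 (t=10: DEC b by 2): c unchanged
  event 3 (t=11: DEL b): c unchanged
  event 4 (t=14: INC b by 2): c unchanged
  event 5 (t=20: SET c = 22): c (absent) -> 22
  event 6 (t=26: INC b by 6): c unchanged
Final: c = 22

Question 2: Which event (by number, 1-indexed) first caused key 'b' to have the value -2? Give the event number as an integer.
Answer: 2

Derivation:
Looking for first event where b becomes -2:
  event 2: b (absent) -> -2  <-- first match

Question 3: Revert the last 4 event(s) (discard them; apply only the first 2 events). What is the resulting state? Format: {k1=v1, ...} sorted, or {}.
Keep first 2 events (discard last 4):
  after event 1 (t=1: INC d by 9): {d=9}
  after event 2 (t=10: DEC b by 2): {b=-2, d=9}

Answer: {b=-2, d=9}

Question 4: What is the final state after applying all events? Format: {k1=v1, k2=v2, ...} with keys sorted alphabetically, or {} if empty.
  after event 1 (t=1: INC d by 9): {d=9}
  after event 2 (t=10: DEC b by 2): {b=-2, d=9}
  after event 3 (t=11: DEL b): {d=9}
  after event 4 (t=14: INC b by 2): {b=2, d=9}
  after event 5 (t=20: SET c = 22): {b=2, c=22, d=9}
  after event 6 (t=26: INC b by 6): {b=8, c=22, d=9}

Answer: {b=8, c=22, d=9}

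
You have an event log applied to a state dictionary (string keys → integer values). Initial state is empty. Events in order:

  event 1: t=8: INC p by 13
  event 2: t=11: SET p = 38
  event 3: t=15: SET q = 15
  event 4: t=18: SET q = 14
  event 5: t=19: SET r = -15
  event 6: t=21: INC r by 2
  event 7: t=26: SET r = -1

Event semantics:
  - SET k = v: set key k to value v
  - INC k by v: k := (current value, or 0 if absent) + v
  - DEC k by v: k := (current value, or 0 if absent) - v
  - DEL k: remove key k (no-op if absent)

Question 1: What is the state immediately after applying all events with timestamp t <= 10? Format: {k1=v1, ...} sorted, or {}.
Apply events with t <= 10 (1 events):
  after event 1 (t=8: INC p by 13): {p=13}

Answer: {p=13}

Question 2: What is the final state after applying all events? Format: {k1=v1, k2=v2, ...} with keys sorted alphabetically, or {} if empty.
Answer: {p=38, q=14, r=-1}

Derivation:
  after event 1 (t=8: INC p by 13): {p=13}
  after event 2 (t=11: SET p = 38): {p=38}
  after event 3 (t=15: SET q = 15): {p=38, q=15}
  after event 4 (t=18: SET q = 14): {p=38, q=14}
  after event 5 (t=19: SET r = -15): {p=38, q=14, r=-15}
  after event 6 (t=21: INC r by 2): {p=38, q=14, r=-13}
  after event 7 (t=26: SET r = -1): {p=38, q=14, r=-1}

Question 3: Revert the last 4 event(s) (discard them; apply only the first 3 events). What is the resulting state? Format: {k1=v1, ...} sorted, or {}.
Answer: {p=38, q=15}

Derivation:
Keep first 3 events (discard last 4):
  after event 1 (t=8: INC p by 13): {p=13}
  after event 2 (t=11: SET p = 38): {p=38}
  after event 3 (t=15: SET q = 15): {p=38, q=15}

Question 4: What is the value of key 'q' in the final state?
Track key 'q' through all 7 events:
  event 1 (t=8: INC p by 13): q unchanged
  event 2 (t=11: SET p = 38): q unchanged
  event 3 (t=15: SET q = 15): q (absent) -> 15
  event 4 (t=18: SET q = 14): q 15 -> 14
  event 5 (t=19: SET r = -15): q unchanged
  event 6 (t=21: INC r by 2): q unchanged
  event 7 (t=26: SET r = -1): q unchanged
Final: q = 14

Answer: 14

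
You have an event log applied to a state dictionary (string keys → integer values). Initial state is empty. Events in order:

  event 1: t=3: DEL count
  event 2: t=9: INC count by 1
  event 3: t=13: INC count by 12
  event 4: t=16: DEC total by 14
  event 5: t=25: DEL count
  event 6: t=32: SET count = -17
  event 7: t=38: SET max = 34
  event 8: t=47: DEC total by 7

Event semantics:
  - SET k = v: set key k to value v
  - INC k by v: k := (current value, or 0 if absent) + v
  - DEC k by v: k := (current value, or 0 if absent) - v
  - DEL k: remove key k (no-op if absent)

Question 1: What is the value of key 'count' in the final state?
Answer: -17

Derivation:
Track key 'count' through all 8 events:
  event 1 (t=3: DEL count): count (absent) -> (absent)
  event 2 (t=9: INC count by 1): count (absent) -> 1
  event 3 (t=13: INC count by 12): count 1 -> 13
  event 4 (t=16: DEC total by 14): count unchanged
  event 5 (t=25: DEL count): count 13 -> (absent)
  event 6 (t=32: SET count = -17): count (absent) -> -17
  event 7 (t=38: SET max = 34): count unchanged
  event 8 (t=47: DEC total by 7): count unchanged
Final: count = -17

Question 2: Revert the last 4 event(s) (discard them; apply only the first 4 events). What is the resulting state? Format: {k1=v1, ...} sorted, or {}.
Answer: {count=13, total=-14}

Derivation:
Keep first 4 events (discard last 4):
  after event 1 (t=3: DEL count): {}
  after event 2 (t=9: INC count by 1): {count=1}
  after event 3 (t=13: INC count by 12): {count=13}
  after event 4 (t=16: DEC total by 14): {count=13, total=-14}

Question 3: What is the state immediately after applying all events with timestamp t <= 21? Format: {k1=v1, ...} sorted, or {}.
Apply events with t <= 21 (4 events):
  after event 1 (t=3: DEL count): {}
  after event 2 (t=9: INC count by 1): {count=1}
  after event 3 (t=13: INC count by 12): {count=13}
  after event 4 (t=16: DEC total by 14): {count=13, total=-14}

Answer: {count=13, total=-14}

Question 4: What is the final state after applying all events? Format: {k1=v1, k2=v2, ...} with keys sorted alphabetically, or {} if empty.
  after event 1 (t=3: DEL count): {}
  after event 2 (t=9: INC count by 1): {count=1}
  after event 3 (t=13: INC count by 12): {count=13}
  after event 4 (t=16: DEC total by 14): {count=13, total=-14}
  after event 5 (t=25: DEL count): {total=-14}
  after event 6 (t=32: SET count = -17): {count=-17, total=-14}
  after event 7 (t=38: SET max = 34): {count=-17, max=34, total=-14}
  after event 8 (t=47: DEC total by 7): {count=-17, max=34, total=-21}

Answer: {count=-17, max=34, total=-21}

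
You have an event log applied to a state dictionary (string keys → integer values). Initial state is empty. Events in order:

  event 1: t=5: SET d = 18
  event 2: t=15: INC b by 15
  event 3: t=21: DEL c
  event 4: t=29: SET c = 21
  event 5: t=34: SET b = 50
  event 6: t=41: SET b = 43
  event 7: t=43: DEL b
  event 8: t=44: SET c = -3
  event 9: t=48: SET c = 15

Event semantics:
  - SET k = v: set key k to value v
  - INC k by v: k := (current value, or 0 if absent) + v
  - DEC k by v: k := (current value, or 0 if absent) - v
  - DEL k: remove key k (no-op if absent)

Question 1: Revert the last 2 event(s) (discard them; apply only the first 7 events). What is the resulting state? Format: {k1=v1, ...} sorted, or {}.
Answer: {c=21, d=18}

Derivation:
Keep first 7 events (discard last 2):
  after event 1 (t=5: SET d = 18): {d=18}
  after event 2 (t=15: INC b by 15): {b=15, d=18}
  after event 3 (t=21: DEL c): {b=15, d=18}
  after event 4 (t=29: SET c = 21): {b=15, c=21, d=18}
  after event 5 (t=34: SET b = 50): {b=50, c=21, d=18}
  after event 6 (t=41: SET b = 43): {b=43, c=21, d=18}
  after event 7 (t=43: DEL b): {c=21, d=18}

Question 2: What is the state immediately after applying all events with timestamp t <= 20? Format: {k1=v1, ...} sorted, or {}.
Answer: {b=15, d=18}

Derivation:
Apply events with t <= 20 (2 events):
  after event 1 (t=5: SET d = 18): {d=18}
  after event 2 (t=15: INC b by 15): {b=15, d=18}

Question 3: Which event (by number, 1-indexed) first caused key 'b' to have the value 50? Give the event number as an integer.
Answer: 5

Derivation:
Looking for first event where b becomes 50:
  event 2: b = 15
  event 3: b = 15
  event 4: b = 15
  event 5: b 15 -> 50  <-- first match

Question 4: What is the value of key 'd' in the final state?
Track key 'd' through all 9 events:
  event 1 (t=5: SET d = 18): d (absent) -> 18
  event 2 (t=15: INC b by 15): d unchanged
  event 3 (t=21: DEL c): d unchanged
  event 4 (t=29: SET c = 21): d unchanged
  event 5 (t=34: SET b = 50): d unchanged
  event 6 (t=41: SET b = 43): d unchanged
  event 7 (t=43: DEL b): d unchanged
  event 8 (t=44: SET c = -3): d unchanged
  event 9 (t=48: SET c = 15): d unchanged
Final: d = 18

Answer: 18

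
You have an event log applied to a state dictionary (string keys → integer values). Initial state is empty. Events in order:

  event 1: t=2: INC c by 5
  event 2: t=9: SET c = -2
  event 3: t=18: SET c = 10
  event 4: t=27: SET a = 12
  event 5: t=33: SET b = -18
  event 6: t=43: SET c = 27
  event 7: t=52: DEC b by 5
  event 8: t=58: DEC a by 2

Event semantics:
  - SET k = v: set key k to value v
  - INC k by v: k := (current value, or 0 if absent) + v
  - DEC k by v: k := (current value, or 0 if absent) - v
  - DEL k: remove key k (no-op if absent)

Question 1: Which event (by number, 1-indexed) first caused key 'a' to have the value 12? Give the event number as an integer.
Looking for first event where a becomes 12:
  event 4: a (absent) -> 12  <-- first match

Answer: 4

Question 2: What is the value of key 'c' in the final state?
Track key 'c' through all 8 events:
  event 1 (t=2: INC c by 5): c (absent) -> 5
  event 2 (t=9: SET c = -2): c 5 -> -2
  event 3 (t=18: SET c = 10): c -2 -> 10
  event 4 (t=27: SET a = 12): c unchanged
  event 5 (t=33: SET b = -18): c unchanged
  event 6 (t=43: SET c = 27): c 10 -> 27
  event 7 (t=52: DEC b by 5): c unchanged
  event 8 (t=58: DEC a by 2): c unchanged
Final: c = 27

Answer: 27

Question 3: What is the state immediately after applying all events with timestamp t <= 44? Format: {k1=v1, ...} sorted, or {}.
Answer: {a=12, b=-18, c=27}

Derivation:
Apply events with t <= 44 (6 events):
  after event 1 (t=2: INC c by 5): {c=5}
  after event 2 (t=9: SET c = -2): {c=-2}
  after event 3 (t=18: SET c = 10): {c=10}
  after event 4 (t=27: SET a = 12): {a=12, c=10}
  after event 5 (t=33: SET b = -18): {a=12, b=-18, c=10}
  after event 6 (t=43: SET c = 27): {a=12, b=-18, c=27}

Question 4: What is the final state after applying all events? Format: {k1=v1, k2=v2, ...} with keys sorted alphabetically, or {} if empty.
  after event 1 (t=2: INC c by 5): {c=5}
  after event 2 (t=9: SET c = -2): {c=-2}
  after event 3 (t=18: SET c = 10): {c=10}
  after event 4 (t=27: SET a = 12): {a=12, c=10}
  after event 5 (t=33: SET b = -18): {a=12, b=-18, c=10}
  after event 6 (t=43: SET c = 27): {a=12, b=-18, c=27}
  after event 7 (t=52: DEC b by 5): {a=12, b=-23, c=27}
  after event 8 (t=58: DEC a by 2): {a=10, b=-23, c=27}

Answer: {a=10, b=-23, c=27}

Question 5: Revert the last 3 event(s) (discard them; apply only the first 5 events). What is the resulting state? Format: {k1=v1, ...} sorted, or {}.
Answer: {a=12, b=-18, c=10}

Derivation:
Keep first 5 events (discard last 3):
  after event 1 (t=2: INC c by 5): {c=5}
  after event 2 (t=9: SET c = -2): {c=-2}
  after event 3 (t=18: SET c = 10): {c=10}
  after event 4 (t=27: SET a = 12): {a=12, c=10}
  after event 5 (t=33: SET b = -18): {a=12, b=-18, c=10}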